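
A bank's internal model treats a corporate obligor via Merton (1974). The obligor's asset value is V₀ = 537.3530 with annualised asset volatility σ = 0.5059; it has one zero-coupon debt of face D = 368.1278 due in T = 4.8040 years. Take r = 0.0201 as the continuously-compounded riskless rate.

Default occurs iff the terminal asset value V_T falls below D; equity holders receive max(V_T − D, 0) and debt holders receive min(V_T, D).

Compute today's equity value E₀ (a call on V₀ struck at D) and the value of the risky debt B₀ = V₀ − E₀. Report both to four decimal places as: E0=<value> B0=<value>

E0=299.4831 B0=237.8699

d₁ = [ln(V₀/D) + (r + σ²/2)T] / (σ√T)
   = [ln(537.3530/368.1278) + (0.0201 + 0.5·0.5059²)·4.8040] / (0.5059·√4.8040)
   = [0.378225 + 0.711316] / 1.108833 = 0.982601
d₂ = d₁ − σ√T = 0.982601 − 1.108833 = -0.126232
N(d₁) = 0.837098,  N(d₂) = 0.449774,  e^(−rT) = 0.907955
E₀ = V₀·N(d₁) − D·e^(−rT)·N(d₂)
   = 537.3530·0.837098 − 368.1278·0.907955·0.449774 = 299.483092
B₀ = V₀ − E₀ = 537.3530 − 299.483092 = 237.869908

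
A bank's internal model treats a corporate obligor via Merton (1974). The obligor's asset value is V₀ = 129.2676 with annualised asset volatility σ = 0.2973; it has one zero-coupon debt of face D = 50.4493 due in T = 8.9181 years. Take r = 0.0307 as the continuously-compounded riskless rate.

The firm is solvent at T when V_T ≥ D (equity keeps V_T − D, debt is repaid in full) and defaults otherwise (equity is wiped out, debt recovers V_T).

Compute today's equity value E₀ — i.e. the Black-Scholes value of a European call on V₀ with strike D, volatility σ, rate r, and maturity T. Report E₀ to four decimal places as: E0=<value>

E0=93.1954

d₁ = [ln(V₀/D) + (r + σ²/2)T] / (σ√T)
   = [ln(129.2676/50.4493) + (0.0307 + 0.5·0.2973²)·8.9181] / (0.2973·√8.9181)
   = [0.940916 + 0.667909] / 0.887833 = 1.812081
d₂ = d₁ − σ√T = 1.812081 − 0.887833 = 0.924249
N(d₁) = 0.965013,  N(d₂) = 0.822322,  e^(−rT) = 0.760495
E₀ = V₀·N(d₁) − D·e^(−rT)·N(d₂)
   = 129.2676·0.965013 − 50.4493·0.760495·0.822322 = 93.195384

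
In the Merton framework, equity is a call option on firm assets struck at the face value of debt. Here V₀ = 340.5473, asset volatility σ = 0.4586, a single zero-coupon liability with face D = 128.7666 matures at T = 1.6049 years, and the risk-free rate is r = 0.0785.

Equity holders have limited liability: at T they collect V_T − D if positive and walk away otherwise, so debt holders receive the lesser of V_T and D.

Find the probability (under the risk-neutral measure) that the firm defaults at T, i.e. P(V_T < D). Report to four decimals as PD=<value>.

PD=0.0548

d₁ = [ln(V₀/D) + (r + σ²/2)T] / (σ√T)
   = [ln(340.5473/128.7666) + (0.0785 + 0.5·0.4586²)·1.6049] / (0.4586·√1.6049)
   = [0.972553 + 0.294751] / 0.580976 = 2.181336
d₂ = d₁ − σ√T = 2.181336 − 0.580976 = 1.600361
risk-neutral PD = N(−d₂) = N(-1.600361) = 0.054759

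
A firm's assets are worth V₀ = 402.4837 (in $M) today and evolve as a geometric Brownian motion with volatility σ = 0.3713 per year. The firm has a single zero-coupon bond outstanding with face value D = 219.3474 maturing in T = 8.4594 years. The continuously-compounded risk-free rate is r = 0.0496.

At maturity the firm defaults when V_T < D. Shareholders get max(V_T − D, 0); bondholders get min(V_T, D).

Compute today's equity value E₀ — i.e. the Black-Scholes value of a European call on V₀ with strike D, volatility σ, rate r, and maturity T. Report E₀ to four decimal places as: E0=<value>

d₁ = [ln(V₀/D) + (r + σ²/2)T] / (σ√T)
   = [ln(402.4837/219.3474) + (0.0496 + 0.5·0.3713²)·8.4594] / (0.3713·√8.4594)
   = [0.606998 + 1.002708] / 1.079928 = 1.490568
d₂ = d₁ − σ√T = 1.490568 − 1.079928 = 0.410640
N(d₁) = 0.931963,  N(d₂) = 0.659332,  e^(−rT) = 0.657319
E₀ = V₀·N(d₁) − D·e^(−rT)·N(d₂)
   = 402.4837·0.931963 − 219.3474·0.657319·0.659332 = 280.036504

E0=280.0365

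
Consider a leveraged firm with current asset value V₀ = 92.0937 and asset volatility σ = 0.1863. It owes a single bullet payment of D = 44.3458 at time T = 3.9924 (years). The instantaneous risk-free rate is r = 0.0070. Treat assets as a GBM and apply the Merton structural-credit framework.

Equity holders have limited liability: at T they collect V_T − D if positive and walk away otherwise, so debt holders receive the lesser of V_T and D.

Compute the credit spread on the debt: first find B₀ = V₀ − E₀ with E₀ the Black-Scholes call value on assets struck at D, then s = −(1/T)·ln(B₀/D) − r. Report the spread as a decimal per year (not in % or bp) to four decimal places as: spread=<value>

spread=0.0010

d₁ = [ln(V₀/D) + (r + σ²/2)T] / (σ√T)
   = [ln(92.0937/44.3458) + (0.0070 + 0.5·0.1863²)·3.9924] / (0.1863·√3.9924)
   = [0.730789 + 0.097230] / 0.372246 = 2.224387
d₂ = d₁ − σ√T = 2.224387 − 0.372246 = 1.852141
N(d₁) = 0.986939,  N(d₂) = 0.967997,  e^(−rT) = 0.972440
E₀ = V₀·N(d₁) − D·e^(−rT)·N(d₂)
   = 92.0937·0.986939 − 44.3458·0.972440·0.967997 = 49.147287
B₀ = V₀ − E₀ = 92.0937 − 49.147287 = 42.946413
spread = −(1/T)·ln(B₀/D) − r = −(1/3.9924)·ln(42.946413/44.3458) − 0.0070 = 0.00103148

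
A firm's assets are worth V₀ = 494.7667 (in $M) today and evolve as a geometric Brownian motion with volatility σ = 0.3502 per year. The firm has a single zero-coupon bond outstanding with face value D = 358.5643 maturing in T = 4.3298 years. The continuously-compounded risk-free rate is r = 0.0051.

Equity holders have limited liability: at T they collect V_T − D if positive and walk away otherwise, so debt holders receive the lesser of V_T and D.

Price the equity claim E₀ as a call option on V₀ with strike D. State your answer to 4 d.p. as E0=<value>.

E0=204.6817

d₁ = [ln(V₀/D) + (r + σ²/2)T] / (σ√T)
   = [ln(494.7667/358.5643) + (0.0051 + 0.5·0.3502²)·4.3298] / (0.3502·√4.3298)
   = [0.321978 + 0.287585] / 0.728702 = 0.836506
d₂ = d₁ − σ√T = 0.836506 − 0.728702 = 0.107804
N(d₁) = 0.798565,  N(d₂) = 0.542924,  e^(−rT) = 0.978160
E₀ = V₀·N(d₁) − D·e^(−rT)·N(d₂)
   = 494.7667·0.798565 − 358.5643·0.978160·0.542924 = 204.681662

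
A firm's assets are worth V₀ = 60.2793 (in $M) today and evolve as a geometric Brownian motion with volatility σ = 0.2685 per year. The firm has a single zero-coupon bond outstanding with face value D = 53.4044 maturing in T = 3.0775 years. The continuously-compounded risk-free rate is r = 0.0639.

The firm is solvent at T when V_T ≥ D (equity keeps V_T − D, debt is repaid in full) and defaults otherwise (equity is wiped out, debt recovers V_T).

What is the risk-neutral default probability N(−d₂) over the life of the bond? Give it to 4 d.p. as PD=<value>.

PD=0.3303

d₁ = [ln(V₀/D) + (r + σ²/2)T] / (σ√T)
   = [ln(60.2793/53.4044) + (0.0639 + 0.5·0.2685²)·3.0775] / (0.2685·√3.0775)
   = [0.121096 + 0.307584] / 0.471024 = 0.910101
d₂ = d₁ − σ√T = 0.910101 − 0.471024 = 0.439077
risk-neutral PD = N(−d₂) = N(-0.439077) = 0.330303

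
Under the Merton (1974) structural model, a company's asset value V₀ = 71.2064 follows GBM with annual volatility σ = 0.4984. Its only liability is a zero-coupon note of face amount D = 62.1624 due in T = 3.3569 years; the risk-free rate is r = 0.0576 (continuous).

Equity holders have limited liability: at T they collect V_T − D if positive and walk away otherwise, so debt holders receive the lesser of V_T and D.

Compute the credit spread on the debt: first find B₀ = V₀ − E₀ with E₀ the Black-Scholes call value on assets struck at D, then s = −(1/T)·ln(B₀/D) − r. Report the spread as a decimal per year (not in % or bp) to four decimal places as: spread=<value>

d₁ = [ln(V₀/D) + (r + σ²/2)T] / (σ√T)
   = [ln(71.2064/62.1624) + (0.0576 + 0.5·0.4984²)·3.3569] / (0.4984·√3.3569)
   = [0.135832 + 0.610289] / 0.913161 = 0.817075
d₂ = d₁ − σ√T = 0.817075 − 0.913161 = -0.096085
N(d₁) = 0.793057,  N(d₂) = 0.461726,  e^(−rT) = 0.824187
E₀ = V₀·N(d₁) − D·e^(−rT)·N(d₂)
   = 71.2064·0.793057 − 62.1624·0.824187·0.461726 = 32.814916
B₀ = V₀ − E₀ = 71.2064 − 32.814916 = 38.391484
spread = −(1/T)·ln(B₀/D) − r = −(1/3.3569)·ln(38.391484/62.1624) − 0.0576 = 0.08595943

spread=0.0860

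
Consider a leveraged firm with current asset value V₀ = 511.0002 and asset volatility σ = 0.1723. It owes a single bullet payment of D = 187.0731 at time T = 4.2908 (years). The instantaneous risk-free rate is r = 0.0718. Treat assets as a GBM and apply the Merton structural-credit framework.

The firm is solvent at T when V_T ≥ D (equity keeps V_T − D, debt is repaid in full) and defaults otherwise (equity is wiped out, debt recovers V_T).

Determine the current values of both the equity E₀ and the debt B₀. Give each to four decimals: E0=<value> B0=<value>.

E0=373.5309 B0=137.4693

d₁ = [ln(V₀/D) + (r + σ²/2)T] / (σ√T)
   = [ln(511.0002/187.0731) + (0.0718 + 0.5·0.1723²)·4.2908] / (0.1723·√4.2908)
   = [1.004871 + 0.371771] / 0.356906 = 3.857148
d₂ = d₁ − σ√T = 3.857148 − 0.356906 = 3.500242
N(d₁) = 0.999943,  N(d₂) = 0.999768,  e^(−rT) = 0.734857
E₀ = V₀·N(d₁) − D·e^(−rT)·N(d₂)
   = 511.0002·0.999943 − 187.0731·0.734857·0.999768 = 373.530875
B₀ = V₀ − E₀ = 511.0002 − 373.530875 = 137.469325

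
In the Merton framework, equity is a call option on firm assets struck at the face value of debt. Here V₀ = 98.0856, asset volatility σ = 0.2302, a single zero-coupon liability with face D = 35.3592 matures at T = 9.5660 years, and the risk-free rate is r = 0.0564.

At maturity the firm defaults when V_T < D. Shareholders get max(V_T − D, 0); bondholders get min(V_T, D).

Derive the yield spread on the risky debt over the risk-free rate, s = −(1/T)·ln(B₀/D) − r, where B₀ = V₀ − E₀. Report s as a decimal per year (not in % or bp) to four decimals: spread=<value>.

spread=0.0008

d₁ = [ln(V₀/D) + (r + σ²/2)T] / (σ√T)
   = [ln(98.0856/35.3592) + (0.0564 + 0.5·0.2302²)·9.5660] / (0.2302·√9.5660)
   = [1.020282 + 0.792983] / 0.711984 = 2.546777
d₂ = d₁ − σ√T = 2.546777 − 0.711984 = 1.834792
N(d₁) = 0.994564,  N(d₂) = 0.966732,  e^(−rT) = 0.583027
E₀ = V₀·N(d₁) − D·e^(−rT)·N(d₂)
   = 98.0856·0.994564 − 35.3592·0.583027·0.966732 = 77.622873
B₀ = V₀ − E₀ = 98.0856 − 77.622873 = 20.462727
spread = −(1/T)·ln(B₀/D) − r = −(1/9.5660)·ln(20.462727/35.3592) − 0.0564 = 0.00077683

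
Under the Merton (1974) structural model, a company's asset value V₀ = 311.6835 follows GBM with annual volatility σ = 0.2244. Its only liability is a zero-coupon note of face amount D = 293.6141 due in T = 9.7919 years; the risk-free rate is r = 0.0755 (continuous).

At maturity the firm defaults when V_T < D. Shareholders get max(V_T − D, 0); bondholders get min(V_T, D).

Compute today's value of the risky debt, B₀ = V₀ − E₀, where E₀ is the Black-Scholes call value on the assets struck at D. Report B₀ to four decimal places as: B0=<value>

B0=131.2195

d₁ = [ln(V₀/D) + (r + σ²/2)T] / (σ√T)
   = [ln(311.6835/293.6141) + (0.0755 + 0.5·0.2244²)·9.7919] / (0.2244·√9.7919)
   = [0.059722 + 0.985826] / 0.702193 = 1.488975
d₂ = d₁ − σ√T = 1.488975 − 0.702193 = 0.786783
N(d₁) = 0.931753,  N(d₂) = 0.784295,  e^(−rT) = 0.477454
E₀ = V₀·N(d₁) − D·e^(−rT)·N(d₂)
   = 311.6835·0.931753 − 293.6141·0.477454·0.784295 = 180.463966
B₀ = V₀ − E₀ = 311.6835 − 180.463966 = 131.219534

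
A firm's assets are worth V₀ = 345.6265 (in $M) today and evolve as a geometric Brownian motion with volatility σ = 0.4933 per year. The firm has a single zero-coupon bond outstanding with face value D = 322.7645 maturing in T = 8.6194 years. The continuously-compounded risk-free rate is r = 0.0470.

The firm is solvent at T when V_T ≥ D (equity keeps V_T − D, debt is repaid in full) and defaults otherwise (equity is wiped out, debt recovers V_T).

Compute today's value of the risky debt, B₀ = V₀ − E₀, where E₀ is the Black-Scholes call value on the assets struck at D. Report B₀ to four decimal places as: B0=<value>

B0=125.0668

d₁ = [ln(V₀/D) + (r + σ²/2)T] / (σ√T)
   = [ln(345.6265/322.7645) + (0.0470 + 0.5·0.4933²)·8.6194] / (0.4933·√8.6194)
   = [0.068436 + 1.453855] / 1.448270 = 1.051110
d₂ = d₁ − σ√T = 1.051110 − 1.448270 = -0.397161
N(d₁) = 0.853396,  N(d₂) = 0.345625,  e^(−rT) = 0.666902
E₀ = V₀·N(d₁) − D·e^(−rT)·N(d₂)
   = 345.6265·0.853396 − 322.7645·0.666902·0.345625 = 220.559742
B₀ = V₀ − E₀ = 345.6265 − 220.559742 = 125.066758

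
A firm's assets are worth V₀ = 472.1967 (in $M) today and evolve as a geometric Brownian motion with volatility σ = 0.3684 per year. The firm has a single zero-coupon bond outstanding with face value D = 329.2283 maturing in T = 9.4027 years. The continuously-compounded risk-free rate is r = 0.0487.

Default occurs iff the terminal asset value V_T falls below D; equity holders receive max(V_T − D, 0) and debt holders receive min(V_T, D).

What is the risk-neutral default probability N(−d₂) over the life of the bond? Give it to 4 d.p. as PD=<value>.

PD=0.4365

d₁ = [ln(V₀/D) + (r + σ²/2)T] / (σ√T)
   = [ln(472.1967/329.2283) + (0.0487 + 0.5·0.3684²)·9.4027] / (0.3684·√9.4027)
   = [0.360644 + 1.095972] / 1.129655 = 1.289434
d₂ = d₁ − σ√T = 1.289434 − 1.129655 = 0.159779
risk-neutral PD = N(−d₂) = N(-0.159779) = 0.436528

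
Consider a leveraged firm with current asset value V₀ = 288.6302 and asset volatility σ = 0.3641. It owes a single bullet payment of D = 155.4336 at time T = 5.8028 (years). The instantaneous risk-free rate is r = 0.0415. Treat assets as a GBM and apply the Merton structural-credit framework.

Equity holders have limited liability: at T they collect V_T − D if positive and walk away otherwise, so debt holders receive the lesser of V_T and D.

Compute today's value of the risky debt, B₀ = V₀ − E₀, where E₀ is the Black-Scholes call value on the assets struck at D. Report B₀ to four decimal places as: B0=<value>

d₁ = [ln(V₀/D) + (r + σ²/2)T] / (σ√T)
   = [ln(288.6302/155.4336) + (0.0415 + 0.5·0.3641²)·5.8028] / (0.3641·√5.8028)
   = [0.618928 + 0.625451] / 0.877081 = 1.418774
d₂ = d₁ − σ√T = 1.418774 − 0.877081 = 0.541693
N(d₁) = 0.922018,  N(d₂) = 0.705985,  e^(−rT) = 0.785986
E₀ = V₀·N(d₁) − D·e^(−rT)·N(d₂)
   = 288.6302·0.922018 − 155.4336·0.785986·0.705985 = 179.872858
B₀ = V₀ − E₀ = 288.6302 − 179.872858 = 108.757342

B0=108.7573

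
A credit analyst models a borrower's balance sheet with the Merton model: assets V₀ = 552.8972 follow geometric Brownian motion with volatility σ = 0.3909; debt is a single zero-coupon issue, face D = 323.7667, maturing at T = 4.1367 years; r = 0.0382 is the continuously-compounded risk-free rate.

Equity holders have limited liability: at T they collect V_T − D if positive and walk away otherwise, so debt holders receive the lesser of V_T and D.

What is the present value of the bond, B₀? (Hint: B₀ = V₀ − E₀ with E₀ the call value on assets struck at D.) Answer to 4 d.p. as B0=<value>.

d₁ = [ln(V₀/D) + (r + σ²/2)T] / (σ√T)
   = [ln(552.8972/323.7667) + (0.0382 + 0.5·0.3909²)·4.1367] / (0.3909·√4.1367)
   = [0.535149 + 0.474072] / 0.795047 = 1.269385
d₂ = d₁ − σ√T = 1.269385 − 0.795047 = 0.474338
N(d₁) = 0.897848,  N(d₂) = 0.682371,  e^(−rT) = 0.853831
E₀ = V₀·N(d₁) − D·e^(−rT)·N(d₂)
   = 552.8972·0.897848 − 323.7667·0.853831·0.682371 = 307.781762
B₀ = V₀ − E₀ = 552.8972 − 307.781762 = 245.115438

B0=245.1154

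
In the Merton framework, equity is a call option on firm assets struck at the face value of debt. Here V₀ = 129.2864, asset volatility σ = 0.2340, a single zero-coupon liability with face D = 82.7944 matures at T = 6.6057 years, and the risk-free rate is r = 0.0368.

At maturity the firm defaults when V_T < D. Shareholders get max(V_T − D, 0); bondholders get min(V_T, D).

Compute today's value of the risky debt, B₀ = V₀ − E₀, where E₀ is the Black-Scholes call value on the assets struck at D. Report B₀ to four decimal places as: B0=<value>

d₁ = [ln(V₀/D) + (r + σ²/2)T] / (σ√T)
   = [ln(129.2864/82.7944) + (0.0368 + 0.5·0.2340²)·6.6057] / (0.2340·√6.6057)
   = [0.445670 + 0.423941] / 0.601416 = 1.445937
d₂ = d₁ − σ√T = 1.445937 − 0.601416 = 0.844521
N(d₁) = 0.925903,  N(d₂) = 0.800811,  e^(−rT) = 0.784201
E₀ = V₀·N(d₁) − D·e^(−rT)·N(d₂)
   = 129.2864·0.925903 − 82.7944·0.784201·0.800811 = 67.712002
B₀ = V₀ − E₀ = 129.2864 − 67.712002 = 61.574398

B0=61.5744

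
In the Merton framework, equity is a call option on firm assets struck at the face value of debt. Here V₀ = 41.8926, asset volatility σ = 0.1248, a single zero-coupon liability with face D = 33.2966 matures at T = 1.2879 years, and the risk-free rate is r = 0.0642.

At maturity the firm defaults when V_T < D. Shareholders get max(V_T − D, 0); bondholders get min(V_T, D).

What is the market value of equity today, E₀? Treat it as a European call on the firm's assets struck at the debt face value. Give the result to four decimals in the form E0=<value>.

E0=11.2627

d₁ = [ln(V₀/D) + (r + σ²/2)T] / (σ√T)
   = [ln(41.8926/33.2966) + (0.0642 + 0.5·0.1248²)·1.2879] / (0.1248·√1.2879)
   = [0.229654 + 0.092713] / 0.141630 = 2.276116
d₂ = d₁ − σ√T = 2.276116 − 0.141630 = 2.134486
N(d₁) = 0.988580,  N(d₂) = 0.983598,  e^(−rT) = 0.920643
E₀ = V₀·N(d₁) − D·e^(−rT)·N(d₂)
   = 41.8926·0.988580 − 33.2966·0.920643·0.983598 = 11.262708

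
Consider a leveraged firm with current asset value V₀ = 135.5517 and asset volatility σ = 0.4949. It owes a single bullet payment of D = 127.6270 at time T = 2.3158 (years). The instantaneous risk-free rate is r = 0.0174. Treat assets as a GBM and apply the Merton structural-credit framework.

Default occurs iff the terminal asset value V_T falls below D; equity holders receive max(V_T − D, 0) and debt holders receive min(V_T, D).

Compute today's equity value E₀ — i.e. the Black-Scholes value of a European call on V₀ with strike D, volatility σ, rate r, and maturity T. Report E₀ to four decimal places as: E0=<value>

d₁ = [ln(V₀/D) + (r + σ²/2)T] / (σ√T)
   = [ln(135.5517/127.6270) + (0.0174 + 0.5·0.4949²)·2.3158] / (0.4949·√2.3158)
   = [0.060241 + 0.323895] / 0.753127 = 0.510055
d₂ = d₁ − σ√T = 0.510055 − 0.753127 = -0.243072
N(d₁) = 0.694994,  N(d₂) = 0.403975,  e^(−rT) = 0.960506
E₀ = V₀·N(d₁) − D·e^(−rT)·N(d₂)
   = 135.5517·0.694994 − 127.6270·0.960506·0.403975 = 44.685671

E0=44.6857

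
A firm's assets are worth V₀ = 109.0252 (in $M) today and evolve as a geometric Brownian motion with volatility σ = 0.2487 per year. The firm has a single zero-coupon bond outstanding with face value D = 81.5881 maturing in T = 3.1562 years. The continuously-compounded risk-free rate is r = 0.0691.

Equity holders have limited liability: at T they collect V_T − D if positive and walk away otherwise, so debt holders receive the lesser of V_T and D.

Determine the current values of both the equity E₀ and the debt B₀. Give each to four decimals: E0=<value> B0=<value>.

d₁ = [ln(V₀/D) + (r + σ²/2)T] / (σ√T)
   = [ln(109.0252/81.5881) + (0.0691 + 0.5·0.2487²)·3.1562] / (0.2487·√3.1562)
   = [0.289896 + 0.315702] / 0.441833 = 1.370648
d₂ = d₁ − σ√T = 1.370648 − 0.441833 = 0.928815
N(d₁) = 0.914758,  N(d₂) = 0.823507,  e^(−rT) = 0.804050
E₀ = V₀·N(d₁) − D·e^(−rT)·N(d₂)
   = 109.0252·0.914758 − 81.5881·0.804050·0.823507 = 45.708768
B₀ = V₀ − E₀ = 109.0252 − 45.708768 = 63.316432

E0=45.7088 B0=63.3164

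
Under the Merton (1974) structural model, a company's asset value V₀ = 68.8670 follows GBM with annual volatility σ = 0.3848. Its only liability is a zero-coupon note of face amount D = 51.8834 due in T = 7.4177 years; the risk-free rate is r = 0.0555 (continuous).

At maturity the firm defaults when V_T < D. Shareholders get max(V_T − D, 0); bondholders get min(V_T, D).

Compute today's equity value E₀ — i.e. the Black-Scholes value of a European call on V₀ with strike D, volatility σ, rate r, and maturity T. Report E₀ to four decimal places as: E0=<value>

d₁ = [ln(V₀/D) + (r + σ²/2)T] / (σ√T)
   = [ln(68.8670/51.8834) + (0.0555 + 0.5·0.3848²)·7.4177] / (0.3848·√7.4177)
   = [0.283178 + 0.960856] / 1.048020 = 1.187032
d₂ = d₁ − σ√T = 1.187032 − 1.048020 = 0.139012
N(d₁) = 0.882393,  N(d₂) = 0.555280,  e^(−rT) = 0.662535
E₀ = V₀·N(d₁) − D·e^(−rT)·N(d₂)
   = 68.8670·0.882393 − 51.8834·0.662535·0.555280 = 41.680238

E0=41.6802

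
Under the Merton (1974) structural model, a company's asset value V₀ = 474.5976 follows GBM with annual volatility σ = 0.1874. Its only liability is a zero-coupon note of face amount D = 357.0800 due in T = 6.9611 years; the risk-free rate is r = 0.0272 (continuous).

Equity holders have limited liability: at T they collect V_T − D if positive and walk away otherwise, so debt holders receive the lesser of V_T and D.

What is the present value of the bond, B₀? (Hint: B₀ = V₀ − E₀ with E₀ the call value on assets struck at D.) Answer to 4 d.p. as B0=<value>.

B0=279.1120

d₁ = [ln(V₀/D) + (r + σ²/2)T] / (σ√T)
   = [ln(474.5976/357.0800) + (0.0272 + 0.5·0.1874²)·6.9611] / (0.1874·√6.9611)
   = [0.284507 + 0.311575] / 0.494434 = 1.205584
d₂ = d₁ − σ√T = 1.205584 − 0.494434 = 0.711150
N(d₁) = 0.886011,  N(d₂) = 0.761504,  e^(−rT) = 0.827504
E₀ = V₀·N(d₁) − D·e^(−rT)·N(d₂)
   = 474.5976·0.886011 − 357.0800·0.827504·0.761504 = 195.485650
B₀ = V₀ − E₀ = 474.5976 − 195.485650 = 279.111950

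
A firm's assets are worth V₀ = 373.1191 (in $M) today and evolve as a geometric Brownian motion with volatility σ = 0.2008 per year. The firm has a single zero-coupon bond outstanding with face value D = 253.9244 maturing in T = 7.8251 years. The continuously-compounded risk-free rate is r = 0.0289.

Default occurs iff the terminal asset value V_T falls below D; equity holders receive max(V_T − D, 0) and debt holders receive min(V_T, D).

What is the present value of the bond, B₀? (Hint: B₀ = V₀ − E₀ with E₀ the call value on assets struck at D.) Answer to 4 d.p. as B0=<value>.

B0=191.9517

d₁ = [ln(V₀/D) + (r + σ²/2)T] / (σ√T)
   = [ln(373.1191/253.9244) + (0.0289 + 0.5·0.2008²)·7.8251] / (0.2008·√7.8251)
   = [0.384861 + 0.383902] / 0.561705 = 1.368623
d₂ = d₁ − σ√T = 1.368623 − 0.561705 = 0.806917
N(d₁) = 0.914441,  N(d₂) = 0.790143,  e^(−rT) = 0.797602
E₀ = V₀·N(d₁) − D·e^(−rT)·N(d₂)
   = 373.1191·0.914441 − 253.9244·0.797602·0.790143 = 181.167392
B₀ = V₀ − E₀ = 373.1191 − 181.167392 = 191.951708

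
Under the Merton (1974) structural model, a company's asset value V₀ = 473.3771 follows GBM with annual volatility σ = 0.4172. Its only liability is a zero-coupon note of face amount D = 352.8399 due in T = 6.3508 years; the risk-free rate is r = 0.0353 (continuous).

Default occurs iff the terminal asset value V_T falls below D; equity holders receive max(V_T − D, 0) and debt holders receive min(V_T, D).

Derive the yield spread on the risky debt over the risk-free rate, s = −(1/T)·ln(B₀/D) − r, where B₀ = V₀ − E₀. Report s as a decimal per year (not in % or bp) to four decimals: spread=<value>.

d₁ = [ln(V₀/D) + (r + σ²/2)T] / (σ√T)
   = [ln(473.3771/352.8399) + (0.0353 + 0.5·0.4172²)·6.3508] / (0.4172·√6.3508)
   = [0.293878 + 0.776880] / 1.051377 = 1.018434
d₂ = d₁ − σ√T = 1.018434 − 1.051377 = -0.032943
N(d₁) = 0.845764,  N(d₂) = 0.486860,  e^(−rT) = 0.799169
E₀ = V₀·N(d₁) − D·e^(−rT)·N(d₂)
   = 473.3771·0.845764 − 352.8399·0.799169·0.486860 = 263.081275
B₀ = V₀ − E₀ = 473.3771 − 263.081275 = 210.295825
spread = −(1/T)·ln(B₀/D) − r = −(1/6.3508)·ln(210.295825/352.8399) − 0.0353 = 0.04618567

spread=0.0462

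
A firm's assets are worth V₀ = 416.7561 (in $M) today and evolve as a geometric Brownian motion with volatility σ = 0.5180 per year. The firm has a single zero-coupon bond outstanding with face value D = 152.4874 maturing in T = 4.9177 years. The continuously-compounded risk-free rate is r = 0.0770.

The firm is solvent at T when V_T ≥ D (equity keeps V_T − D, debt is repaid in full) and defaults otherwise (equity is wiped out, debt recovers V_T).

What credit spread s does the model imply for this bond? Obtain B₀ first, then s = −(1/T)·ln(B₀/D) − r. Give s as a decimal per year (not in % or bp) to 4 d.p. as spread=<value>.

d₁ = [ln(V₀/D) + (r + σ²/2)T] / (σ√T)
   = [ln(416.7561/152.4874) + (0.0770 + 0.5·0.5180²)·4.9177] / (0.5180·√4.9177)
   = [1.005419 + 1.038431] / 1.148711 = 1.779256
d₂ = d₁ − σ√T = 1.779256 − 1.148711 = 0.630545
N(d₁) = 0.962401,  N(d₂) = 0.735831,  e^(−rT) = 0.684776
E₀ = V₀·N(d₁) − D·e^(−rT)·N(d₂)
   = 416.7561·0.962401 − 152.4874·0.684776·0.735831 = 324.251225
B₀ = V₀ − E₀ = 416.7561 − 324.251225 = 92.504875
spread = −(1/T)·ln(B₀/D) − r = −(1/4.9177)·ln(92.504875/152.4874) − 0.0770 = 0.02463707

spread=0.0246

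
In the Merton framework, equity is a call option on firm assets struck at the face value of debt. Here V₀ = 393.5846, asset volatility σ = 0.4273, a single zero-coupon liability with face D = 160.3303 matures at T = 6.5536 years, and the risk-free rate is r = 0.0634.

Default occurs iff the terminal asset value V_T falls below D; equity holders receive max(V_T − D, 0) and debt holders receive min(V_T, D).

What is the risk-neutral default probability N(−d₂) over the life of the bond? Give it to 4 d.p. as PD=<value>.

d₁ = [ln(V₀/D) + (r + σ²/2)T] / (σ√T)
   = [ln(393.5846/160.3303) + (0.0634 + 0.5·0.4273²)·6.5536] / (0.4273·√6.5536)
   = [0.898060 + 1.013794] / 1.093888 = 1.747760
d₂ = d₁ − σ√T = 1.747760 − 1.093888 = 0.653872
risk-neutral PD = N(−d₂) = N(-0.653872) = 0.256597

PD=0.2566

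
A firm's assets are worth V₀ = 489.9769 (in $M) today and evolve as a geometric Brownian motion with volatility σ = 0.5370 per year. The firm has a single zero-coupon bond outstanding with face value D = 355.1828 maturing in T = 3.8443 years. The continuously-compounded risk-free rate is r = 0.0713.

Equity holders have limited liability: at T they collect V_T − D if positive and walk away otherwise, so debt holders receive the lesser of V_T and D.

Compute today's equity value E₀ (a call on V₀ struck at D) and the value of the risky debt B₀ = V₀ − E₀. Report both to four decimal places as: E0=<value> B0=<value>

E0=283.4187 B0=206.5582

d₁ = [ln(V₀/D) + (r + σ²/2)T] / (σ√T)
   = [ln(489.9769/355.1828) + (0.0713 + 0.5·0.5370²)·3.8443] / (0.5370·√3.8443)
   = [0.321726 + 0.828387] / 1.052890 = 1.092339
d₂ = d₁ − σ√T = 1.092339 − 1.052890 = 0.039449
N(d₁) = 0.862658,  N(d₂) = 0.515734,  e^(−rT) = 0.760257
E₀ = V₀·N(d₁) − D·e^(−rT)·N(d₂)
   = 489.9769·0.862658 − 355.1828·0.760257·0.515734 = 283.418715
B₀ = V₀ − E₀ = 489.9769 − 283.418715 = 206.558185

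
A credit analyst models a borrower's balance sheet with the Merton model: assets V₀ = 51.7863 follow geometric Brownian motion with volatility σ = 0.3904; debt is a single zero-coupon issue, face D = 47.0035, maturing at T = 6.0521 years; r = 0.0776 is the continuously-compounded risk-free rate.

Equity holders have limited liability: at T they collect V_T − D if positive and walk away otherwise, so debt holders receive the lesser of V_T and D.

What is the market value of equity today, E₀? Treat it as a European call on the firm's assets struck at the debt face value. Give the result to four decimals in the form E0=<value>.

d₁ = [ln(V₀/D) + (r + σ²/2)T] / (σ√T)
   = [ln(51.7863/47.0035) + (0.0776 + 0.5·0.3904²)·6.0521] / (0.3904·√6.0521)
   = [0.096904 + 0.930850] / 0.960424 = 1.070104
d₂ = d₁ − σ√T = 1.070104 − 0.960424 = 0.109680
N(d₁) = 0.857714,  N(d₂) = 0.543669,  e^(−rT) = 0.625225
E₀ = V₀·N(d₁) − D·e^(−rT)·N(d₂)
   = 51.7863·0.857714 − 47.0035·0.625225·0.543669 = 28.440607

E0=28.4406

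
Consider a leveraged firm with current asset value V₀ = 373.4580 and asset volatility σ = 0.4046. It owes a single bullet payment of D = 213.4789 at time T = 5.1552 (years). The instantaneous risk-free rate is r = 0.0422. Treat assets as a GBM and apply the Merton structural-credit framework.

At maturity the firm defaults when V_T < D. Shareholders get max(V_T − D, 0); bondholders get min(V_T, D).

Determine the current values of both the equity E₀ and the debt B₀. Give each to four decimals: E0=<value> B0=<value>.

d₁ = [ln(V₀/D) + (r + σ²/2)T] / (σ√T)
   = [ln(373.4580/213.4789) + (0.0422 + 0.5·0.4046²)·5.1552] / (0.4046·√5.1552)
   = [0.559268 + 0.639506] / 0.918647 = 1.304933
d₂ = d₁ − σ√T = 1.304933 − 0.918647 = 0.386286
N(d₁) = 0.904042,  N(d₂) = 0.650358,  e^(−rT) = 0.804488
E₀ = V₀·N(d₁) − D·e^(−rT)·N(d₂)
   = 373.4580·0.904042 − 213.4789·0.804488·0.650358 = 225.928603
B₀ = V₀ − E₀ = 373.4580 − 225.928603 = 147.529397

E0=225.9286 B0=147.5294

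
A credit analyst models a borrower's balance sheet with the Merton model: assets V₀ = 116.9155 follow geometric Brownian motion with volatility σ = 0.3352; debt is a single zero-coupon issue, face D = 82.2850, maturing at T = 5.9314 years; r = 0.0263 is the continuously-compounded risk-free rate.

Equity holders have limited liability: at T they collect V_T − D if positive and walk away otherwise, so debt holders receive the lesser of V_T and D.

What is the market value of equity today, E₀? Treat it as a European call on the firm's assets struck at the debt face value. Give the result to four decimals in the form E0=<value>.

d₁ = [ln(V₀/D) + (r + σ²/2)T] / (σ√T)
   = [ln(116.9155/82.2850) + (0.0263 + 0.5·0.3352²)·5.9314] / (0.3352·√5.9314)
   = [0.351263 + 0.489219] / 0.816362 = 1.029546
d₂ = d₁ − σ√T = 1.029546 − 0.816362 = 0.213184
N(d₁) = 0.848388,  N(d₂) = 0.584408,  e^(−rT) = 0.855563
E₀ = V₀·N(d₁) − D·e^(−rT)·N(d₂)
   = 116.9155·0.848388 − 82.2850·0.855563·0.584408 = 58.047415

E0=58.0474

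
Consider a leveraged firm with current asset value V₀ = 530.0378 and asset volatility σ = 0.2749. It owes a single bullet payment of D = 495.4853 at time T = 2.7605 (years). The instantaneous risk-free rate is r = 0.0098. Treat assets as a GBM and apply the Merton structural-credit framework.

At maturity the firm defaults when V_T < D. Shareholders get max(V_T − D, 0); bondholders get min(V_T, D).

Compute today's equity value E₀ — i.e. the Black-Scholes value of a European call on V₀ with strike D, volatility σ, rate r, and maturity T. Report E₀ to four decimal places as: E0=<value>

d₁ = [ln(V₀/D) + (r + σ²/2)T] / (σ√T)
   = [ln(530.0378/495.4853) + (0.0098 + 0.5·0.2749²)·2.7605] / (0.2749·√2.7605)
   = [0.067411 + 0.131358] / 0.456740 = 0.435191
d₂ = d₁ − σ√T = 0.435191 − 0.456740 = -0.021548
N(d₁) = 0.668288,  N(d₂) = 0.491404,  e^(−rT) = 0.973310
E₀ = V₀·N(d₁) − D·e^(−rT)·N(d₂)
   = 530.0378·0.668288 − 495.4853·0.973310·0.491404 = 117.233112

E0=117.2331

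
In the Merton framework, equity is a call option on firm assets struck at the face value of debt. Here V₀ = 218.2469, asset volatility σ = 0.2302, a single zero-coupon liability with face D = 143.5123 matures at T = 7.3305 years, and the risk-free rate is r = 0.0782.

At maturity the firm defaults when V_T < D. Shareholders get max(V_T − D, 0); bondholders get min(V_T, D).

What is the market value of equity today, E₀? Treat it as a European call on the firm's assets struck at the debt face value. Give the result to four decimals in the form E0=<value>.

d₁ = [ln(V₀/D) + (r + σ²/2)T] / (σ√T)
   = [ln(218.2469/143.5123) + (0.0782 + 0.5·0.2302²)·7.3305] / (0.2302·√7.3305)
   = [0.419206 + 0.767474] / 0.623264 = 1.903977
d₂ = d₁ − σ√T = 1.903977 − 0.623264 = 1.280713
N(d₁) = 0.971543,  N(d₂) = 0.899853,  e^(−rT) = 0.563693
E₀ = V₀·N(d₁) − D·e^(−rT)·N(d₂)
   = 218.2469·0.971543 − 143.5123·0.563693·0.899853 = 139.241030

E0=139.2410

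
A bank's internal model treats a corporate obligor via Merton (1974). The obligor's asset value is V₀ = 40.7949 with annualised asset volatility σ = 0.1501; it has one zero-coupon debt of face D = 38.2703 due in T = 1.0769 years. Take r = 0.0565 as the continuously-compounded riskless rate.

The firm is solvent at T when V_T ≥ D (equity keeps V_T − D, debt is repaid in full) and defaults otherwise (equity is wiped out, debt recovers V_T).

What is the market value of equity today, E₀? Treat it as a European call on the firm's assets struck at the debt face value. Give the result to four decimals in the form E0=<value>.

d₁ = [ln(V₀/D) + (r + σ²/2)T] / (σ√T)
   = [ln(40.7949/38.2703) + (0.0565 + 0.5·0.1501²)·1.0769] / (0.1501·√1.0769)
   = [0.063883 + 0.072976] / 0.155764 = 0.878628
d₂ = d₁ − σ√T = 0.878628 − 0.155764 = 0.722864
N(d₁) = 0.810199,  N(d₂) = 0.765118,  e^(−rT) = 0.940969
E₀ = V₀·N(d₁) − D·e^(−rT)·N(d₂)
   = 40.7949·0.810199 − 38.2703·0.940969·0.765118 = 5.499164

E0=5.4992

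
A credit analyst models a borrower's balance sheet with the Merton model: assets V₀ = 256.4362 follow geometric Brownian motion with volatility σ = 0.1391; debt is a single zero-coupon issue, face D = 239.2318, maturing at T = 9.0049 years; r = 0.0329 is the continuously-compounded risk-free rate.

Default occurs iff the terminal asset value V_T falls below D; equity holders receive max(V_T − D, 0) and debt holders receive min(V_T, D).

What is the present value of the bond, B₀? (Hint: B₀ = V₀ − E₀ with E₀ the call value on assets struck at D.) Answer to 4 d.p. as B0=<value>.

B0=168.6618

d₁ = [ln(V₀/D) + (r + σ²/2)T] / (σ√T)
   = [ln(256.4362/239.2318) + (0.0329 + 0.5·0.1391²)·9.0049] / (0.1391·√9.0049)
   = [0.069447 + 0.383378] / 0.417414 = 1.084836
d₂ = d₁ − σ√T = 1.084836 − 0.417414 = 0.667422
N(d₁) = 0.861003,  N(d₂) = 0.747749,  e^(−rT) = 0.743593
E₀ = V₀·N(d₁) − D·e^(−rT)·N(d₂)
   = 256.4362·0.861003 − 239.2318·0.743593·0.747749 = 87.774414
B₀ = V₀ − E₀ = 256.4362 − 87.774414 = 168.661786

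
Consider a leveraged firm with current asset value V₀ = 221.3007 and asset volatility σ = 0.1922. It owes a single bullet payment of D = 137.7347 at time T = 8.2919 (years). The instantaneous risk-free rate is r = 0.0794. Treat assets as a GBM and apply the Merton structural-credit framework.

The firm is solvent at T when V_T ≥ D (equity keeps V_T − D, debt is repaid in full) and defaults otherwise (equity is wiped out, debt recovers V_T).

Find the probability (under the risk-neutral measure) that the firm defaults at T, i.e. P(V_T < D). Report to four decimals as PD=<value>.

PD=0.0384

d₁ = [ln(V₀/D) + (r + σ²/2)T] / (σ√T)
   = [ln(221.3007/137.7347) + (0.0794 + 0.5·0.1922²)·8.2919] / (0.1922·√8.2919)
   = [0.474193 + 0.811532] / 0.553453 = 2.323098
d₂ = d₁ − σ√T = 2.323098 − 0.553453 = 1.769646
risk-neutral PD = N(−d₂) = N(-1.769646) = 0.038393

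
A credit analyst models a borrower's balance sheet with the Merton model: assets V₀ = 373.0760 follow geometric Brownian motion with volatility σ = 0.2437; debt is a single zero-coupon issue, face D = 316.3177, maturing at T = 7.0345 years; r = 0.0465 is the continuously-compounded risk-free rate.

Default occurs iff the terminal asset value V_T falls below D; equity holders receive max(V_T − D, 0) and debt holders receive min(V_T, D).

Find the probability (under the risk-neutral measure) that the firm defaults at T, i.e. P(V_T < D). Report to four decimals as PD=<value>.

PD=0.3306

d₁ = [ln(V₀/D) + (r + σ²/2)T] / (σ√T)
   = [ln(373.0760/316.3177) + (0.0465 + 0.5·0.2437²)·7.0345] / (0.2437·√7.0345)
   = [0.165035 + 0.535993] / 0.646357 = 1.084584
d₂ = d₁ − σ√T = 1.084584 − 0.646357 = 0.438227
risk-neutral PD = N(−d₂) = N(-0.438227) = 0.330611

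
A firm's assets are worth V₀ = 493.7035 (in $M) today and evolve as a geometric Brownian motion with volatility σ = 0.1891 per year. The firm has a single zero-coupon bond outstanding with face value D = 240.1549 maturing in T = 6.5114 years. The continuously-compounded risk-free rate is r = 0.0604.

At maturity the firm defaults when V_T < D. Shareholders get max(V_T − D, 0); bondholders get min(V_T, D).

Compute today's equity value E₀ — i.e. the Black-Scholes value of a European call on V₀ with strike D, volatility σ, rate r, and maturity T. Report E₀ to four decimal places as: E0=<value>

d₁ = [ln(V₀/D) + (r + σ²/2)T] / (σ√T)
   = [ln(493.7035/240.1549) + (0.0604 + 0.5·0.1891²)·6.5114] / (0.1891·√6.5114)
   = [0.720651 + 0.509709] / 0.482535 = 2.549784
d₂ = d₁ − σ√T = 2.549784 − 0.482535 = 2.067249
N(d₁) = 0.994611,  N(d₂) = 0.980645,  e^(−rT) = 0.674834
E₀ = V₀·N(d₁) − D·e^(−rT)·N(d₂)
   = 493.7035·0.994611 − 240.1549·0.674834·0.980645 = 332.114821

E0=332.1148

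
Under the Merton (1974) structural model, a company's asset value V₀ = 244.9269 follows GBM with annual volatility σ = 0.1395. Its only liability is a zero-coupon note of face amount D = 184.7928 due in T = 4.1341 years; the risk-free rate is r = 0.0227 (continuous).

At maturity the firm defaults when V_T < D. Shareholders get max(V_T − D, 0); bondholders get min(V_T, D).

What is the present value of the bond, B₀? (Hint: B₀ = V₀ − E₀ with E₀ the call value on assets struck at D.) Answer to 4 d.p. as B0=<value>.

d₁ = [ln(V₀/D) + (r + σ²/2)T] / (σ√T)
   = [ln(244.9269/184.7928) + (0.0227 + 0.5·0.1395²)·4.1341] / (0.1395·√4.1341)
   = [0.281725 + 0.134069] / 0.283638 = 1.465931
d₂ = d₁ − σ√T = 1.465931 − 0.283638 = 1.182293
N(d₁) = 0.928666,  N(d₂) = 0.881455,  e^(−rT) = 0.910425
E₀ = V₀·N(d₁) − D·e^(−rT)·N(d₂)
   = 244.9269·0.928666 − 184.7928·0.910425·0.881455 = 79.159428
B₀ = V₀ − E₀ = 244.9269 − 79.159428 = 165.767472

B0=165.7675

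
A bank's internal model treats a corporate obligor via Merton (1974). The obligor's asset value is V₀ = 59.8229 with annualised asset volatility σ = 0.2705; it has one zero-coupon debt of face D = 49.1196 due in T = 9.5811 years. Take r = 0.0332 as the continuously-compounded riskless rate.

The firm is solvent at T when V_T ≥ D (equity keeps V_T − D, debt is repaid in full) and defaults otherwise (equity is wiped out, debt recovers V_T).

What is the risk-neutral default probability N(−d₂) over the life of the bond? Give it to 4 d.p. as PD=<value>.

d₁ = [ln(V₀/D) + (r + σ²/2)T] / (σ√T)
   = [ln(59.8229/49.1196) + (0.0332 + 0.5·0.2705²)·9.5811] / (0.2705·√9.5811)
   = [0.197130 + 0.668618] / 0.837288 = 1.033991
d₂ = d₁ − σ√T = 1.033991 − 0.837288 = 0.196703
risk-neutral PD = N(−d₂) = N(-0.196703) = 0.422030

PD=0.4220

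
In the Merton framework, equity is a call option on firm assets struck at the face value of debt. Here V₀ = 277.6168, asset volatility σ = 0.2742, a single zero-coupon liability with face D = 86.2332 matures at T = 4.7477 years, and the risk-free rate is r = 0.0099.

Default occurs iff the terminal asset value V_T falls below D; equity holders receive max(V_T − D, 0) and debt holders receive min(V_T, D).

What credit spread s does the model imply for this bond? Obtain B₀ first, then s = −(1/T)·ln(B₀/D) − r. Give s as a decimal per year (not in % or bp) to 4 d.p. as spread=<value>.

spread=0.0017

d₁ = [ln(V₀/D) + (r + σ²/2)T] / (σ√T)
   = [ln(277.6168/86.2332) + (0.0099 + 0.5·0.2742²)·4.7477] / (0.2742·√4.7477)
   = [1.169186 + 0.225482] / 0.597460 = 2.334328
d₂ = d₁ − σ√T = 2.334328 − 0.597460 = 1.736867
N(d₁) = 0.990211,  N(d₂) = 0.958795,  e^(−rT) = 0.954085
E₀ = V₀·N(d₁) − D·e^(−rT)·N(d₂)
   = 277.6168·0.990211 − 86.2332·0.954085·0.958795 = 196.015421
B₀ = V₀ − E₀ = 277.6168 − 196.015421 = 81.601379
spread = −(1/T)·ln(B₀/D) − r = −(1/4.7477)·ln(81.601379/86.2332) − 0.0099 = 0.00172860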